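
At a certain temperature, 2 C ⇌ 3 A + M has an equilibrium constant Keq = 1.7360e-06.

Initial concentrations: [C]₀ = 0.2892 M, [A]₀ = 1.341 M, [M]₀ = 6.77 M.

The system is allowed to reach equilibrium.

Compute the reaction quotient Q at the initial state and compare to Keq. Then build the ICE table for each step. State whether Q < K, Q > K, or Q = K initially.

Q₀ = 195.2; Q > K (proceeds reverse)

Q₀ = 195.2 vs Keq = 1.7360e-06 ⇒ Q>K, reverse
Step 1:
                    C           A           M
  init         0.2892       1.341        6.77
  Δ            0.8892      -1.334     -0.4446
  eq            1.178     0.00725       6.325
  solve Keq expr → x = -0.4446; check Q = 1.7360e-06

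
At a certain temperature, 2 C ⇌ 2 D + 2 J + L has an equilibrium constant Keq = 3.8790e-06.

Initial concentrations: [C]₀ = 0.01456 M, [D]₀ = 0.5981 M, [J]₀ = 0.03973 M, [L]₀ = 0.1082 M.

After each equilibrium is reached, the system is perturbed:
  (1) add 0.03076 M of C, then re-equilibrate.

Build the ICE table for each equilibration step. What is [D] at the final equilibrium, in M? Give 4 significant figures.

Q₀ = 0.2882 vs Keq = 3.8790e-06 ⇒ Q>K, reverse
Step 1:
                    C           D           J           L
  Initial     0.01456      0.5981     0.03973      0.1082
  Change       0.0391     -0.0391     -0.0391    -0.01955
  Equil       0.05366       0.559  6.3491e-04     0.08865
  solve Keq expr → x = -0.01955; check Q = 3.8790e-06
Then add 0.03076 M of C.
Step 2:
                    C           D           J           L
  Initial     0.08442       0.559  6.3491e-04     0.08865
  Change  -3.5811e-04  3.5811e-04  3.5811e-04  1.7905e-04
  Equil       0.08406      0.5594  9.9302e-04     0.08883
  solve Keq expr → x = 1.7905e-04; check Q = 3.8790e-06

[D]_eq = 0.5594 M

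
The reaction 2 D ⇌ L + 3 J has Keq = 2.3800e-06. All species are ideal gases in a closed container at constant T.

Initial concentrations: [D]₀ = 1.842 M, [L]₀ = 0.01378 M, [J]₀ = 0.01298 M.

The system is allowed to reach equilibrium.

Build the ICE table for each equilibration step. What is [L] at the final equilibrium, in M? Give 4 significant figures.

Q₀ = 8.8817e-09 vs Keq = 2.3800e-06 ⇒ Q<K, forward
Step 1:
                  D         L         J
  I           1.842   0.01378   0.01298
  C         -0.0336    0.0168   0.05039
  E           1.808   0.03058   0.06337
  solve Keq expr → x = 0.0168; check Q = 2.3800e-06

[L]_eq = 0.03058 M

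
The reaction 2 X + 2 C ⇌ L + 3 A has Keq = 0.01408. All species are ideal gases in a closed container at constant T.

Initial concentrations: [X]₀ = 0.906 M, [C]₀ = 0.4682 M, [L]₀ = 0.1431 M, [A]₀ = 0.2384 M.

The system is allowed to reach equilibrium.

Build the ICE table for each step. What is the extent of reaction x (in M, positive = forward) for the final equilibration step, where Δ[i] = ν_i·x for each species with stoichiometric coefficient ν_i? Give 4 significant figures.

x = 0.004724 M

Q₀ = 0.01078 vs Keq = 0.01408 ⇒ Q<K, forward
Step 1:
                    X           C           L           A
  I             0.906      0.4682      0.1431      0.2384
  C         -0.009449   -0.009449    0.004724     0.01417
  E            0.8966      0.4588      0.1478      0.2526
  solve Keq expr → x = 0.004724; check Q = 0.01408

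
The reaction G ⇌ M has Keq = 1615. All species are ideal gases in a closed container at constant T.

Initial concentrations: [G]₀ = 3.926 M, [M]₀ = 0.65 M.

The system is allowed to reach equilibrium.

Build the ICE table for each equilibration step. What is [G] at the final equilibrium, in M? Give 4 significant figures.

Q₀ = 0.1656 vs Keq = 1615 ⇒ Q<K, forward
Step 1:
                    G           M
  I             3.926        0.65
  C            -3.923       3.923
  E          0.002832       4.573
  solve Keq expr → x = 3.923; check Q = 1615

[G]_eq = 0.002832 M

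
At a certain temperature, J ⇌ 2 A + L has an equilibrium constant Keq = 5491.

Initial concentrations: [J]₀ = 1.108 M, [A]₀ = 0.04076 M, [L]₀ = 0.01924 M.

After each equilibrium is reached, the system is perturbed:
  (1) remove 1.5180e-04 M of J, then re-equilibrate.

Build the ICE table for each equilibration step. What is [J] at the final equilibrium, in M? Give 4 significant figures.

Q₀ = 2.8849e-05 vs Keq = 5491 ⇒ Q<K, forward
Step 1:
                   J          A          L
  Initial      1.108    0.04076    0.01924
  Change      -1.107      2.214      1.107
  Equil     0.001043      2.255      1.126
  solve Keq expr → x = 1.107; check Q = 5491
Then remove 1.5180e-04 M of J.
Step 2:
                   J          A          L
  Initial 8.9083e-04      2.255      1.126
  Change  1.5138e-04 -3.0276e-04 -1.5138e-04
  Equil     0.001042      2.254      1.126
  solve Keq expr → x = -1.5138e-04; check Q = 5491

[J]_eq = 0.001042 M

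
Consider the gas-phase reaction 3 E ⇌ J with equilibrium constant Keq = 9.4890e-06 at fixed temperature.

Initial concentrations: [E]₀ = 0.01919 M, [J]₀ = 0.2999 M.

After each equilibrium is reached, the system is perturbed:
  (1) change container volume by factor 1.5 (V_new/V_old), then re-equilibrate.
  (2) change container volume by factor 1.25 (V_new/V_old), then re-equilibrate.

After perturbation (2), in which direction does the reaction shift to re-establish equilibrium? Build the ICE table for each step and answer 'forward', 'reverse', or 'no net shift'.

Direction: reverse

Q₀ = 4.2438e+04 vs Keq = 9.4890e-06 ⇒ Q>K, reverse
Step 1:
                   E          J
  Initial    0.01919     0.2999
  Change      0.8997    -0.2999
  Equil       0.9189 7.3617e-06
  solve Keq expr → x = -0.2999; check Q = 9.4890e-06
Then change container volume by factor 1.5 (V_new/V_old).
Step 2:
                   E          J
  Initial     0.6126 4.9078e-06
  Change  8.1794e-06 -2.7265e-06
  Equil       0.6126 2.1813e-06
  solve Keq expr → x = -2.7265e-06; check Q = 9.4890e-06
Then change container volume by factor 1.25 (V_new/V_old).
Step 3:
                   E          J
  Initial     0.4901 1.7451e-06
  Change  1.8846e-06 -6.2821e-07
  Equil       0.4901 1.1169e-06
  solve Keq expr → x = -6.2821e-07; check Q = 9.4890e-06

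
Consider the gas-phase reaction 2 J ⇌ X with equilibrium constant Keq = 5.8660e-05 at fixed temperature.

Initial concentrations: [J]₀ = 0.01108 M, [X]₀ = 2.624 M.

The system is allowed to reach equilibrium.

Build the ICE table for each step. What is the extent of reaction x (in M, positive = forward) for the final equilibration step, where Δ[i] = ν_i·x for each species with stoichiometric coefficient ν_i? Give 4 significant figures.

Q₀ = 2.1374e+04 vs Keq = 5.8660e-05 ⇒ Q>K, reverse
Step 1:
                   J          X
  init       0.01108      2.624
  Δ            5.245     -2.622
  eq           5.256    0.00162
  solve Keq expr → x = -2.622; check Q = 5.8660e-05

x = -2.622 M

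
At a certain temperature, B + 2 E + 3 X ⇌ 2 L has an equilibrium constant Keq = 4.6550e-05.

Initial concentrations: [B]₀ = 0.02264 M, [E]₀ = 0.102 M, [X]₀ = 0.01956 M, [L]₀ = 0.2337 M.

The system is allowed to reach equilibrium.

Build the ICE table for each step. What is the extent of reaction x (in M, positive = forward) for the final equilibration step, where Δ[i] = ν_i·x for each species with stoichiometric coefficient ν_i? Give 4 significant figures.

x = -0.1168 M

Q₀ = 3.0984e+07 vs Keq = 4.6550e-05 ⇒ Q>K, reverse
Step 1:
                   B          E          X          L
  Initial    0.02264      0.102    0.01956     0.2337
  Change      0.1168     0.2335     0.3503    -0.2335
  Equil       0.1394     0.3355     0.3698 1.9221e-04
  solve Keq expr → x = -0.1168; check Q = 4.6550e-05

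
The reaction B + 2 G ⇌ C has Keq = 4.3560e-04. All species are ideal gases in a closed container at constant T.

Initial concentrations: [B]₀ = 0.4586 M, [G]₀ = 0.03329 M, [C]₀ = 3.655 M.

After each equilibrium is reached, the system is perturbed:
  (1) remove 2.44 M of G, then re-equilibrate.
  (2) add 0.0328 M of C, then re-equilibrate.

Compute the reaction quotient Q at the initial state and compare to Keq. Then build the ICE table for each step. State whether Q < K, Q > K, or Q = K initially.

Q₀ = 7192 vs Keq = 4.3560e-04 ⇒ Q>K, reverse
Step 1:
                    B           G           C
  init         0.4586     0.03329       3.655
  Δ             3.565        7.13      -3.565
  eq            4.024       7.163     0.08994
  solve Keq expr → x = -3.565; check Q = 4.3560e-04
Then remove 2.44 M of G.
Step 2:
                    B           G           C
  init          4.024       4.723     0.08994
  Δ           0.04871     0.09742    -0.04871
  eq            4.072       4.821     0.04123
  solve Keq expr → x = -0.04871; check Q = 4.3560e-04
Then add 0.0328 M of C.
Step 3:
                    B           G           C
  init          4.072       4.821     0.07403
  Δ           0.03139     0.06279    -0.03139
  eq            4.104       4.884     0.04263
  solve Keq expr → x = -0.03139; check Q = 4.3560e-04

Q₀ = 7192; Q > K (proceeds reverse)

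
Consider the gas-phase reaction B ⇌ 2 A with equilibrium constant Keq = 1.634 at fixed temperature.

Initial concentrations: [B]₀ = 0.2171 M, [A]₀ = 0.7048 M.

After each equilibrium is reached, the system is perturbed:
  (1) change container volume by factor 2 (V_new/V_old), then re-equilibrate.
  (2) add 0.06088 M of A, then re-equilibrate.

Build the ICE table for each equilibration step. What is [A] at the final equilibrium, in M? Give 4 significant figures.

Q₀ = 2.288 vs Keq = 1.634 ⇒ Q>K, reverse
Step 1:
                  B         A
  I          0.2171    0.7048
  C         0.03286  -0.06571
  E            0.25    0.6391
  solve Keq expr → x = -0.03286; check Q = 1.634
Then change container volume by factor 2 (V_new/V_old).
Step 2:
                  B         A
  I           0.125    0.3195
  C        -0.03352   0.06704
  E         0.09146    0.3866
  solve Keq expr → x = 0.03352; check Q = 1.634
Then add 0.06088 M of A.
Step 3:
                  B         A
  I         0.09146    0.4475
  C          0.0151  -0.03019
  E          0.1066    0.4173
  solve Keq expr → x = -0.0151; check Q = 1.634

[A]_eq = 0.4173 M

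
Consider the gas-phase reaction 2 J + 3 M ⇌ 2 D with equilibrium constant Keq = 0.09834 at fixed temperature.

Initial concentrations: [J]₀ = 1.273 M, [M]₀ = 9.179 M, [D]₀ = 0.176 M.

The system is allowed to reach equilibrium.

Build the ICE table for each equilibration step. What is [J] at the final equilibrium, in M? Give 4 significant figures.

Q₀ = 2.4716e-05 vs Keq = 0.09834 ⇒ Q<K, forward
Step 1:
                  J         M         D
  init        1.273     9.179     0.176
  Δ           -1.08     -1.62      1.08
  eq         0.1928     7.559     1.256
  solve Keq expr → x = 0.5401; check Q = 0.09834

[J]_eq = 0.1928 M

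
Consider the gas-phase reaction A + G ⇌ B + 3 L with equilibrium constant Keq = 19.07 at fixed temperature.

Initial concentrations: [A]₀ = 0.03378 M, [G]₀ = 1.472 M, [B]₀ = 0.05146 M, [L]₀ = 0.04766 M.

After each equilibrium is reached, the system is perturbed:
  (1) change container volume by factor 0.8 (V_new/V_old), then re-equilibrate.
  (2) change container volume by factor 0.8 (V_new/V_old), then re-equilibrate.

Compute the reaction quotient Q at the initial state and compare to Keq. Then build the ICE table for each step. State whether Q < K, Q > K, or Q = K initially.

Q₀ = 1.1204e-04 vs Keq = 19.07 ⇒ Q<K, forward
Step 1:
                   A          G          B          L
  init       0.03378      1.472    0.05146    0.04766
  Δ         -0.03377   -0.03377    0.03377     0.1013
  eq      1.0273e-05      1.438    0.08523      0.149
  solve Keq expr → x = 0.03377; check Q = 19.07
Then change container volume by factor 0.8 (V_new/V_old).
Step 2:
                   A          G          B          L
  init    1.2841e-05      1.798     0.1065     0.1862
  Δ       7.2148e-06 7.2148e-06 -7.2148e-06 -2.1645e-05
  eq      2.0056e-05      1.798     0.1065     0.1862
  solve Keq expr → x = -7.2148e-06; check Q = 19.07
Then change container volume by factor 0.8 (V_new/V_old).
Step 3:
                   A          G          B          L
  init    2.5070e-05      2.247     0.1332     0.2327
  Δ       1.4076e-05 1.4076e-05 -1.4076e-05 -4.2229e-05
  eq      3.9147e-05      2.247     0.1331     0.2327
  solve Keq expr → x = -1.4076e-05; check Q = 19.07

Q₀ = 1.1204e-04; Q < K (proceeds forward)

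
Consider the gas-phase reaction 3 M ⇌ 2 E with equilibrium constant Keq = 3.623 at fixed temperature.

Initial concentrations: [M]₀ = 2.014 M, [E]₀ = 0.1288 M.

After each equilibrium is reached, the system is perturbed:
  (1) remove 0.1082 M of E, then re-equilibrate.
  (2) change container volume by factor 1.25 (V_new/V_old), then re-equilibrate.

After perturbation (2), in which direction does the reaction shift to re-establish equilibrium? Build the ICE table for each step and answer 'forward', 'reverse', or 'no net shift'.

Q₀ = 0.002031 vs Keq = 3.623 ⇒ Q<K, forward
Step 1:
                  M         E
  Initial     2.014    0.1288
  Change      -1.35    0.9002
  Equil      0.6636     1.029
  solve Keq expr → x = 0.4501; check Q = 3.623
Then remove 0.1082 M of E.
Step 2:
                  M         E
  Initial    0.6636    0.9208
  Change   -0.03655   0.02437
  Equil      0.6271    0.9452
  solve Keq expr → x = 0.01218; check Q = 3.623
Then change container volume by factor 1.25 (V_new/V_old).
Step 3:
                  M         E
  Initial    0.5017    0.7562
  Change    0.02937  -0.01958
  Equil       0.531    0.7366
  solve Keq expr → x = -0.00979; check Q = 3.623

Direction: reverse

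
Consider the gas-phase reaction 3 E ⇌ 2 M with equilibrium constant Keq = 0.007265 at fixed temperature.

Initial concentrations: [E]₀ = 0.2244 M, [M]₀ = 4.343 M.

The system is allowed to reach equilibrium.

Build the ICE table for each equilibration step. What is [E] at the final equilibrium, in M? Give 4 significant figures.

[E]_eq = 5.216 M

Q₀ = 1669 vs Keq = 0.007265 ⇒ Q>K, reverse
Step 1:
                  E         M
  Initial    0.2244     4.343
  Change      4.991    -3.328
  Equil       5.216     1.015
  solve Keq expr → x = -1.664; check Q = 0.007265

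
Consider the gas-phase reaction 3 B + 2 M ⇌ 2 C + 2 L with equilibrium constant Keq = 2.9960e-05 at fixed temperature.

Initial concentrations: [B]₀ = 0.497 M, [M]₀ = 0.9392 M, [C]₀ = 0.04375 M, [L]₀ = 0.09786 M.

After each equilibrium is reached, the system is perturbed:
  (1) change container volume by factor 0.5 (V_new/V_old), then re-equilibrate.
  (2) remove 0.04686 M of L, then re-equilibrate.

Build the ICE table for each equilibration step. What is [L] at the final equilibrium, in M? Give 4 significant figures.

[L]_eq = 0.1377 M

Q₀ = 1.6927e-04 vs Keq = 2.9960e-05 ⇒ Q>K, reverse
Step 1:
                  B         M         C         L
  Initial     0.497    0.9392   0.04375   0.09786
  Change     0.0279    0.0186   -0.0186   -0.0186
  Equil      0.5249    0.9578   0.02515   0.07926
  solve Keq expr → x = -0.009299; check Q = 2.9960e-05
Then change container volume by factor 0.5 (V_new/V_old).
Step 2:
                  B         M         C         L
  Initial      1.05     1.916   0.05031    0.1585
  Change   -0.01968  -0.01312   0.01312   0.01312
  Equil        1.03     1.902   0.06343    0.1716
  solve Keq expr → x = 0.006561; check Q = 2.9960e-05
Then remove 0.04686 M of L.
Step 3:
                  B         M         C         L
  Initial      1.03     1.902   0.06343    0.1248
  Change   -0.01935   -0.0129    0.0129    0.0129
  Equil       1.011      1.89   0.07633    0.1377
  solve Keq expr → x = 0.006452; check Q = 2.9960e-05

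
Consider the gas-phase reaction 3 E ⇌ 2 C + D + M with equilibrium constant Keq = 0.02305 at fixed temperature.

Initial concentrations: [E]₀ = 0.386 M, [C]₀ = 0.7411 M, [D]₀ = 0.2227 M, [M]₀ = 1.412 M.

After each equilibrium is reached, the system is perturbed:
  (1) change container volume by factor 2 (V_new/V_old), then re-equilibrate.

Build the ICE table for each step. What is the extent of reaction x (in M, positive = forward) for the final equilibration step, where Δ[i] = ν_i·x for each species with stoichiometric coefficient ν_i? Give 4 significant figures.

Q₀ = 3.003 vs Keq = 0.02305 ⇒ Q>K, reverse
Step 1:
                  E         C         D         M
  Initial     0.386    0.7411    0.2227     1.412
  Change      0.474    -0.316    -0.158    -0.158
  Equil        0.86    0.4251    0.0647     1.254
  solve Keq expr → x = -0.158; check Q = 0.02305
Then change container volume by factor 2 (V_new/V_old).
Step 2:
                  E         C         D         M
  Initial      0.43    0.2125   0.03235     0.627
  Change   -0.03052   0.02034   0.01017   0.01017
  Equil      0.3995    0.2329   0.04252    0.6372
  solve Keq expr → x = 0.01017; check Q = 0.02305

x = 0.01017 M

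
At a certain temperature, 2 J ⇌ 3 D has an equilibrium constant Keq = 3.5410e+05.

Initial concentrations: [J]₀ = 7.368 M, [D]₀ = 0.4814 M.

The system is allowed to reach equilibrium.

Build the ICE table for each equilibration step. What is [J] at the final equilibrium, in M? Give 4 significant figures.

Q₀ = 0.002055 vs Keq = 3.5410e+05 ⇒ Q<K, forward
Step 1:
                   J          D
  I            7.368     0.4814
  C           -7.303      10.95
  E          0.06499      11.44
  solve Keq expr → x = 3.652; check Q = 3.5410e+05

[J]_eq = 0.06499 M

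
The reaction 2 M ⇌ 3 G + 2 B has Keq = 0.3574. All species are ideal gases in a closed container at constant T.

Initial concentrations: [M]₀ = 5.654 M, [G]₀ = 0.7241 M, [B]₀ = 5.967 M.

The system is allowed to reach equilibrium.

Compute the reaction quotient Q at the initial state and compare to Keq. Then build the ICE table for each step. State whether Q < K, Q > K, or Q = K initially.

Q₀ = 0.4229 vs Keq = 0.3574 ⇒ Q>K, reverse
Step 1:
                    M           G           B
  init          5.654      0.7241       5.967
  Δ           0.02382    -0.03572    -0.02382
  eq            5.678      0.6884       5.943
  solve Keq expr → x = -0.01191; check Q = 0.3574

Q₀ = 0.4229; Q > K (proceeds reverse)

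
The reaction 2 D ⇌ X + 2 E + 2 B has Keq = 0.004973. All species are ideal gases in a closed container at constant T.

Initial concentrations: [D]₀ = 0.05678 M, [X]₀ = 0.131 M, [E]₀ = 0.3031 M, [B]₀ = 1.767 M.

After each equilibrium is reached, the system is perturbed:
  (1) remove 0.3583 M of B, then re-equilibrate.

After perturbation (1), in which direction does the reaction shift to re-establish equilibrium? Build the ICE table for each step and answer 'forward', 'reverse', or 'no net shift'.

Q₀ = 11.66 vs Keq = 0.004973 ⇒ Q>K, reverse
Step 1:
                    D           X           E           B
  Initial     0.05678       0.131      0.3031       1.767
  Change       0.2183     -0.1092     -0.2183     -0.2183
  Equil        0.2751     0.02184     0.08477       1.549
  solve Keq expr → x = -0.1092; check Q = 0.004973
Then remove 0.3583 M of B.
Step 2:
                    D           X           E           B
  Initial      0.2751     0.02184     0.08477        1.19
  Change     -0.01013    0.005064     0.01013     0.01013
  Equil         0.265      0.0269      0.0949       1.201
  solve Keq expr → x = 0.005064; check Q = 0.004973

Direction: forward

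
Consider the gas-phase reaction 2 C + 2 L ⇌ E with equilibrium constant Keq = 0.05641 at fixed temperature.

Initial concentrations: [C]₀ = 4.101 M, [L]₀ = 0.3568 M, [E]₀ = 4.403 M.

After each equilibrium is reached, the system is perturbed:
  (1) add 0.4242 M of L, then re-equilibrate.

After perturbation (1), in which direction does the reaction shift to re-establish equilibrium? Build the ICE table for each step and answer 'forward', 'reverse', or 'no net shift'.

Direction: forward

Q₀ = 2.056 vs Keq = 0.05641 ⇒ Q>K, reverse
Step 1:
                  C         L         E
  init        4.101    0.3568     4.403
  Δ           1.194     1.194   -0.5972
  eq          5.295     1.551     3.806
  solve Keq expr → x = -0.5972; check Q = 0.05641
Then add 0.4242 M of L.
Step 2:
                  C         L         E
  init        5.295     1.975     3.806
  Δ         -0.2993   -0.2993    0.1496
  eq          4.996     1.676     3.955
  solve Keq expr → x = 0.1496; check Q = 0.05641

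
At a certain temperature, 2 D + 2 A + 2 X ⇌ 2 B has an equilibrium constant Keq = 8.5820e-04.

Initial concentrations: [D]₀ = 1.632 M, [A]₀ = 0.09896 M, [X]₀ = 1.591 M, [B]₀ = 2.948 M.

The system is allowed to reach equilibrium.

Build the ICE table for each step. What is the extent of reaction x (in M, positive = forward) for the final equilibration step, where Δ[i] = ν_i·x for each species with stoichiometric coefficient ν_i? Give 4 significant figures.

Q₀ = 131.6 vs Keq = 8.5820e-04 ⇒ Q>K, reverse
Step 1:
                   D          A          X          B
  Initial      1.632    0.09896      1.591      2.948
  Change       2.079      2.079      2.079     -2.079
  Equil        3.711      2.178       3.67      0.869
  solve Keq expr → x = -1.04; check Q = 8.5820e-04

x = -1.04 M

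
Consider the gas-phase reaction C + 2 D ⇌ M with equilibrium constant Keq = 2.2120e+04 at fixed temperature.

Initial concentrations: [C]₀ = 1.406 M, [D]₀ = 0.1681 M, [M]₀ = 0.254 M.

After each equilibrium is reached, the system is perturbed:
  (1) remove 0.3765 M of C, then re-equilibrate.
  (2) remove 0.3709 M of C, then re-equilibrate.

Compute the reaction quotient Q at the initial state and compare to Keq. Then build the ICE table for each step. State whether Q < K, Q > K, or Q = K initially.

Q₀ = 6.393; Q < K (proceeds forward)

Q₀ = 6.393 vs Keq = 2.2120e+04 ⇒ Q<K, forward
Step 1:
                   C          D          M
  I            1.406     0.1681      0.254
  C         -0.08236    -0.1647    0.08236
  E            1.324   0.003389     0.3364
  solve Keq expr → x = 0.08236; check Q = 2.2120e+04
Then remove 0.3765 M of C.
Step 2:
                   C          D          M
  I           0.9471   0.003389     0.3364
  C       3.0747e-04 6.1494e-04 -3.0747e-04
  E           0.9475   0.004004      0.336
  solve Keq expr → x = -3.0747e-04; check Q = 2.2120e+04
Then remove 0.3709 M of C.
Step 3:
                   C          D          M
  I           0.5766   0.004004      0.336
  C       5.6105e-04   0.001122 -5.6105e-04
  E           0.5771   0.005126     0.3355
  solve Keq expr → x = -5.6105e-04; check Q = 2.2120e+04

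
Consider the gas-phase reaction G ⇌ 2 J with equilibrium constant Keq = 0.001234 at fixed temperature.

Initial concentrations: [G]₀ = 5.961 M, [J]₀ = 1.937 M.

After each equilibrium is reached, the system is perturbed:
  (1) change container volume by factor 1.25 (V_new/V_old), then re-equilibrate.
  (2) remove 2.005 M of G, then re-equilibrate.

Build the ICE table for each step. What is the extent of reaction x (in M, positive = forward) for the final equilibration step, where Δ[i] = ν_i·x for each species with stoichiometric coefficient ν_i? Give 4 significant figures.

x = -0.008314 M

Q₀ = 0.6294 vs Keq = 0.001234 ⇒ Q>K, reverse
Step 1:
                    G           J
  init          5.961       1.937
  Δ            0.9224      -1.845
  eq            6.883     0.09216
  solve Keq expr → x = -0.9224; check Q = 0.001234
Then change container volume by factor 1.25 (V_new/V_old).
Step 2:
                    G           J
  init          5.507     0.07373
  Δ         -0.004335     0.00867
  eq            5.502      0.0824
  solve Keq expr → x = 0.004335; check Q = 0.001234
Then remove 2.005 M of G.
Step 3:
                    G           J
  init          3.497      0.0824
  Δ          0.008314    -0.01663
  eq            3.506     0.06577
  solve Keq expr → x = -0.008314; check Q = 0.001234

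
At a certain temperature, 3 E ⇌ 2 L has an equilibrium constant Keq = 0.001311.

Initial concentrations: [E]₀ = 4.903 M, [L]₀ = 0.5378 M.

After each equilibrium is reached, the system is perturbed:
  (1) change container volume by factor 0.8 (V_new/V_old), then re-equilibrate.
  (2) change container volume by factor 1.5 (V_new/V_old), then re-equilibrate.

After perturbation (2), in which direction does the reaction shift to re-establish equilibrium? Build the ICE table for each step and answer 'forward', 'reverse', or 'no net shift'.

Direction: reverse

Q₀ = 0.002454 vs Keq = 0.001311 ⇒ Q>K, reverse
Step 1:
                  E         L
  init        4.903    0.5378
  Δ          0.1836   -0.1224
  eq          5.087    0.4154
  solve Keq expr → x = -0.06121; check Q = 0.001311
Then change container volume by factor 0.8 (V_new/V_old).
Step 2:
                  E         L
  init        6.358    0.5192
  Δ         -0.0763   0.05087
  eq          6.282    0.5701
  solve Keq expr → x = 0.02543; check Q = 0.001311
Then change container volume by factor 1.5 (V_new/V_old).
Step 3:
                  E         L
  init        4.188    0.3801
  Δ          0.0896  -0.05973
  eq          4.278    0.3203
  solve Keq expr → x = -0.02987; check Q = 0.001311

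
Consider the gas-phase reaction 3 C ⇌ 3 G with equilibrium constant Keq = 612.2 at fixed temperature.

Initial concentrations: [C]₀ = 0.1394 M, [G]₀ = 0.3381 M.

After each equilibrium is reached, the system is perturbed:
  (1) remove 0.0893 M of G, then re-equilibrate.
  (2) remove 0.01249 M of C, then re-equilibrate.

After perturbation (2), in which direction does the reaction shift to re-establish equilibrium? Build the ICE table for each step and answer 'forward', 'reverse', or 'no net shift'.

Direction: reverse

Q₀ = 14.27 vs Keq = 612.2 ⇒ Q<K, forward
Step 1:
                   C          G
  Initial     0.1394     0.3381
  Change    -0.08909    0.08909
  Equil      0.05031     0.4272
  solve Keq expr → x = 0.0297; check Q = 612.2
Then remove 0.0893 M of G.
Step 2:
                   C          G
  Initial    0.05031     0.3379
  Change   -0.009409   0.009409
  Equil       0.0409     0.3473
  solve Keq expr → x = 0.003136; check Q = 612.2
Then remove 0.01249 M of C.
Step 3:
                   C          G
  Initial    0.02841     0.3473
  Change     0.01117   -0.01117
  Equil      0.03959     0.3361
  solve Keq expr → x = -0.003725; check Q = 612.2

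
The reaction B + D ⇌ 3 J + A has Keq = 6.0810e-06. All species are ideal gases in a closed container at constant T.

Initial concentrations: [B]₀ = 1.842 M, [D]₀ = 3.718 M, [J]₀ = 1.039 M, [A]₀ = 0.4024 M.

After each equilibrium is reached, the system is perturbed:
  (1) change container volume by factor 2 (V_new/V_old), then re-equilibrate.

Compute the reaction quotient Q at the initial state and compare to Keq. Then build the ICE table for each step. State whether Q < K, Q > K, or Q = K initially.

Q₀ = 0.0659; Q > K (proceeds reverse)

Q₀ = 0.0659 vs Keq = 6.0810e-06 ⇒ Q>K, reverse
Step 1:
                  B         D         J         A
  I           1.842     3.718     1.039    0.4024
  C          0.3178    0.3178   -0.9534   -0.3178
  E            2.16     4.036   0.08557   0.08459
  solve Keq expr → x = -0.3178; check Q = 6.0810e-06
Then change container volume by factor 2 (V_new/V_old).
Step 2:
                  B         D         J         A
  I            1.08     2.018   0.04279    0.0423
  C       -0.007155 -0.007155   0.02147  0.007155
  E           1.073     2.011   0.06425   0.04945
  solve Keq expr → x = 0.007155; check Q = 6.0810e-06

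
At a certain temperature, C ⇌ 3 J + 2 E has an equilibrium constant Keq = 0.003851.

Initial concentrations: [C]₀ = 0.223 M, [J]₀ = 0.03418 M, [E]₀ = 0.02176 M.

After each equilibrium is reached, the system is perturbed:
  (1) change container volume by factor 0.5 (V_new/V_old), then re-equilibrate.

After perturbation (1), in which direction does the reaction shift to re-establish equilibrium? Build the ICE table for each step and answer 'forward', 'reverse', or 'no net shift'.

Direction: reverse

Q₀ = 8.4787e-08 vs Keq = 0.003851 ⇒ Q<K, forward
Step 1:
                  C         J         E
  Initial     0.223   0.03418   0.02176
  Change   -0.07662    0.2299    0.1532
  Equil      0.1464     0.264     0.175
  solve Keq expr → x = 0.07662; check Q = 0.003851
Then change container volume by factor 0.5 (V_new/V_old).
Step 2:
                  C         J         E
  Initial    0.2928    0.5281      0.35
  Change    0.07031   -0.2109   -0.1406
  Equil      0.3631    0.3171    0.2094
  solve Keq expr → x = -0.07031; check Q = 0.003851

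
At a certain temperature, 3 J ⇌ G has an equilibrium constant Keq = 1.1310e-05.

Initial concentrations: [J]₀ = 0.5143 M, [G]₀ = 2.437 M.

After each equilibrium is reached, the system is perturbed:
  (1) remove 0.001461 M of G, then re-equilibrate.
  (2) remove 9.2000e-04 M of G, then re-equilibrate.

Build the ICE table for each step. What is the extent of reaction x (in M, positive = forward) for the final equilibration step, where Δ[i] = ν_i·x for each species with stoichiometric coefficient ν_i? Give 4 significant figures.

x = 9.1433e-04 M

Q₀ = 17.91 vs Keq = 1.1310e-05 ⇒ Q>K, reverse
Step 1:
                    J           G
  Initial      0.5143       2.437
  Change        7.295      -2.432
  Equil         7.809    0.005386
  solve Keq expr → x = -2.432; check Q = 1.1310e-05
Then remove 0.001461 M of G.
Step 2:
                    J           G
  Initial       7.809    0.003925
  Change    -0.004356    0.001452
  Equil         7.805    0.005377
  solve Keq expr → x = 0.001452; check Q = 1.1310e-05
Then remove 9.2000e-04 M of G.
Step 3:
                    J           G
  Initial       7.805    0.004457
  Change    -0.002743  9.1433e-04
  Equil         7.802    0.005371
  solve Keq expr → x = 9.1433e-04; check Q = 1.1310e-05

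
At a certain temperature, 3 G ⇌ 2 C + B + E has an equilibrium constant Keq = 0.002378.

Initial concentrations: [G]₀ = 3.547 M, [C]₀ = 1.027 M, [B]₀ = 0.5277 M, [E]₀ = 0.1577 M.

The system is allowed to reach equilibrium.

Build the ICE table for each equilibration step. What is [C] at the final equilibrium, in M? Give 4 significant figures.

Q₀ = 0.001967 vs Keq = 0.002378 ⇒ Q<K, forward
Step 1:
                  G         C         B         E
  Initial     3.547     1.027    0.5277    0.1577
  Change   -0.03966   0.02644   0.01322   0.01322
  Equil       3.507     1.053    0.5409    0.1709
  solve Keq expr → x = 0.01322; check Q = 0.002378

[C]_eq = 1.053 M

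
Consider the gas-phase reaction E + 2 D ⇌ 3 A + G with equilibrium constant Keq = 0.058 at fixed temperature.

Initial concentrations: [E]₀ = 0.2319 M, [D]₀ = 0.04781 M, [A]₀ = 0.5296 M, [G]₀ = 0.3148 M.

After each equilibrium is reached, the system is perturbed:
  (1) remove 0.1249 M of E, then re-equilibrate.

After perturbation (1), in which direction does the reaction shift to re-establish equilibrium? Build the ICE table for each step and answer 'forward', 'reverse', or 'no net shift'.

Q₀ = 88.21 vs Keq = 0.058 ⇒ Q>K, reverse
Step 1:
                  E         D         A         G
  init       0.2319   0.04781    0.5296    0.3148
  Δ           0.112     0.224   -0.3359    -0.112
  eq         0.3439    0.2718    0.1937    0.2028
  solve Keq expr → x = -0.112; check Q = 0.058
Then remove 0.1249 M of E.
Step 2:
                  E         D         A         G
  init        0.219    0.2718    0.1937    0.2028
  Δ        0.006203   0.01241  -0.01861 -0.006203
  eq         0.2252    0.2842    0.1751    0.1966
  solve Keq expr → x = -0.006203; check Q = 0.058

Direction: reverse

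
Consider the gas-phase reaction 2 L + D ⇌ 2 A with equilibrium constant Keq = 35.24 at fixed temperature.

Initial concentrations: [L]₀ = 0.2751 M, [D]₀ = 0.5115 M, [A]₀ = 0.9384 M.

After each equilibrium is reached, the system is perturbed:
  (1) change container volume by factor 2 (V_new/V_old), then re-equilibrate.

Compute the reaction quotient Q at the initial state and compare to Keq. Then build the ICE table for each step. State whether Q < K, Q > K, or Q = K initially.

Q₀ = 22.75; Q < K (proceeds forward)

Q₀ = 22.75 vs Keq = 35.24 ⇒ Q<K, forward
Step 1:
                    L           D           A
  init         0.2751      0.5115      0.9384
  Δ          -0.04001       -0.02     0.04001
  eq           0.2351      0.4915      0.9784
  solve Keq expr → x = 0.02; check Q = 35.24
Then change container volume by factor 2 (V_new/V_old).
Step 2:
                    L           D           A
  init         0.1175      0.2457      0.4892
  Δ           0.03267     0.01634    -0.03267
  eq           0.1502      0.2621      0.4565
  solve Keq expr → x = -0.01634; check Q = 35.24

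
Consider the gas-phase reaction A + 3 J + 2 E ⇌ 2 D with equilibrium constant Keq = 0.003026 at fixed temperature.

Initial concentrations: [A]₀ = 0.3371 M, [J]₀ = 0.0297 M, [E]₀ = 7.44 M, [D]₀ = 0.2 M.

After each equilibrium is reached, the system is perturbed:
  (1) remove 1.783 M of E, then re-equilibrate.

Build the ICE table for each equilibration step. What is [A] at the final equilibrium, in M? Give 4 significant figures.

[A]_eq = 0.4215 M

Q₀ = 81.83 vs Keq = 0.003026 ⇒ Q>K, reverse
Step 1:
                  A         J         E         D
  I          0.3371    0.0297      7.44       0.2
  C         0.08081    0.2424    0.1616   -0.1616
  E          0.4179    0.2721     7.602   0.03838
  solve Keq expr → x = -0.08081; check Q = 0.003026
Then remove 1.783 M of E.
Step 2:
                  A         J         E         D
  I          0.4179    0.2721     5.819   0.03838
  C        0.003546   0.01064  0.007092 -0.007092
  E          0.4215    0.2828     5.826   0.03128
  solve Keq expr → x = -0.003546; check Q = 0.003026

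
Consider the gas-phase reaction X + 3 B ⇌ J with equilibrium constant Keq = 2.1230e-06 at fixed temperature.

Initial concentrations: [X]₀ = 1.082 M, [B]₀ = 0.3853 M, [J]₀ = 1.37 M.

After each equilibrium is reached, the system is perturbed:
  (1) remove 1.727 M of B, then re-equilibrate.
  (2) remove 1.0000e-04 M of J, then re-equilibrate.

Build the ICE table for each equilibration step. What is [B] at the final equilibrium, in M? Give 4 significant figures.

[B]_eq = 2.768 M

Q₀ = 22.14 vs Keq = 2.1230e-06 ⇒ Q>K, reverse
Step 1:
                    X           B           J
  Initial       1.082      0.3853        1.37
  Change         1.37       4.109       -1.37
  Equil         2.452       4.494  4.7234e-04
  solve Keq expr → x = -1.37; check Q = 2.1230e-06
Then remove 1.727 M of B.
Step 2:
                    X           B           J
  Initial       2.452       2.767  4.7234e-04
  Change   3.6195e-04    0.001086 -3.6195e-04
  Equil         2.452       2.768  1.1039e-04
  solve Keq expr → x = -3.6195e-04; check Q = 2.1230e-06
Then remove 1.0000e-04 M of J.
Step 3:
                    X           B           J
  Initial       2.452       2.768  1.0391e-05
  Change  -9.9960e-05 -2.9988e-04  9.9960e-05
  Equil         2.452       2.768  1.1035e-04
  solve Keq expr → x = 9.9960e-05; check Q = 2.1230e-06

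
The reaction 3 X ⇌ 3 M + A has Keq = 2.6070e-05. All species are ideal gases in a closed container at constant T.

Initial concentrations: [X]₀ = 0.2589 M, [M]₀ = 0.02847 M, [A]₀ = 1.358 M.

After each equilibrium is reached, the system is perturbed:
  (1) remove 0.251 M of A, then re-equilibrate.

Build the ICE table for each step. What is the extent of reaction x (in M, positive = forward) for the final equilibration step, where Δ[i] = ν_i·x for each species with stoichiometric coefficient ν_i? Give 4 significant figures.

x = 1.7235e-04 M

Q₀ = 0.001806 vs Keq = 2.6070e-05 ⇒ Q>K, reverse
Step 1:
                   X          M          A
  Initial     0.2589    0.02847      1.358
  Change     0.02096   -0.02096  -0.006988
  Equil       0.2799   0.007507      1.351
  solve Keq expr → x = -0.006988; check Q = 2.6070e-05
Then remove 0.251 M of A.
Step 2:
                   X          M          A
  Initial     0.2799   0.007507        1.1
  Change  -5.1704e-04 5.1704e-04 1.7235e-04
  Equil       0.2793   0.008024        1.1
  solve Keq expr → x = 1.7235e-04; check Q = 2.6070e-05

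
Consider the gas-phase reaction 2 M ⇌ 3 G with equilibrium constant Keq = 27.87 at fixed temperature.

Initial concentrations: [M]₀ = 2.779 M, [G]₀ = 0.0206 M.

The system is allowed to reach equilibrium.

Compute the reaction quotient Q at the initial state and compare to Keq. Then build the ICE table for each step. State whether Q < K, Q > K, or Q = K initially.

Q₀ = 1.1319e-06; Q < K (proceeds forward)

Q₀ = 1.1319e-06 vs Keq = 27.87 ⇒ Q<K, forward
Step 1:
                  M         G
  I           2.779    0.0206
  C          -1.875     2.813
  E          0.9036     2.834
  solve Keq expr → x = 0.9377; check Q = 27.87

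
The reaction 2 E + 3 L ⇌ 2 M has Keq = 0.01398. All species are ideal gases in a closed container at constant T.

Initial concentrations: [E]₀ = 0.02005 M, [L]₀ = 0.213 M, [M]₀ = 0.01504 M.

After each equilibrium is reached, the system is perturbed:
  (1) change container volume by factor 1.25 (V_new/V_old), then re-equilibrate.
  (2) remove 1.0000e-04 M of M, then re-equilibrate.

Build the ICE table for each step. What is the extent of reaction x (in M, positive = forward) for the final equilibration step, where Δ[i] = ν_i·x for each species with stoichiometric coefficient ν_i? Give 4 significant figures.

x = 4.9366e-05 M

Q₀ = 58.23 vs Keq = 0.01398 ⇒ Q>K, reverse
Step 1:
                   E          L          M
  Initial    0.02005      0.213    0.01504
  Change     0.01457    0.02186   -0.01457
  Equil      0.03462     0.2349 4.6596e-04
  solve Keq expr → x = -0.007287; check Q = 0.01398
Then change container volume by factor 1.25 (V_new/V_old).
Step 2:
                   E          L          M
  Initial     0.0277     0.1879 3.7277e-04
  Change  1.0469e-04 1.5704e-04 -1.0469e-04
  Equil       0.0278      0.188 2.6807e-04
  solve Keq expr → x = -5.2346e-05; check Q = 0.01398
Then remove 1.0000e-04 M of M.
Step 3:
                   E          L          M
  Initial     0.0278      0.188 1.6807e-04
  Change  -9.8733e-05 -1.4810e-04 9.8733e-05
  Equil      0.02771     0.1879 2.6681e-04
  solve Keq expr → x = 4.9366e-05; check Q = 0.01398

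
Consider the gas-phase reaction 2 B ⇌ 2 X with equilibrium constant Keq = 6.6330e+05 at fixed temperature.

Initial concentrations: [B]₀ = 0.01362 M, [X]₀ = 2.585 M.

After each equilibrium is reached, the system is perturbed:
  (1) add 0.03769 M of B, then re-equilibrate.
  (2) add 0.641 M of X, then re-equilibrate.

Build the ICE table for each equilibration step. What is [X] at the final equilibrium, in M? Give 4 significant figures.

[X]_eq = 3.273 M

Q₀ = 3.6022e+04 vs Keq = 6.6330e+05 ⇒ Q<K, forward
Step 1:
                    B           X
  Initial     0.01362       2.585
  Change     -0.01043     0.01043
  Equil      0.003187       2.595
  solve Keq expr → x = 0.005217; check Q = 6.6330e+05
Then add 0.03769 M of B.
Step 2:
                    B           X
  Initial     0.04088       2.595
  Change     -0.03764     0.03764
  Equil      0.003233       2.633
  solve Keq expr → x = 0.01882; check Q = 6.6330e+05
Then add 0.641 M of X.
Step 3:
                    B           X
  Initial    0.003233       3.274
  Change   7.8609e-04 -7.8609e-04
  Equil      0.004019       3.273
  solve Keq expr → x = -3.9304e-04; check Q = 6.6330e+05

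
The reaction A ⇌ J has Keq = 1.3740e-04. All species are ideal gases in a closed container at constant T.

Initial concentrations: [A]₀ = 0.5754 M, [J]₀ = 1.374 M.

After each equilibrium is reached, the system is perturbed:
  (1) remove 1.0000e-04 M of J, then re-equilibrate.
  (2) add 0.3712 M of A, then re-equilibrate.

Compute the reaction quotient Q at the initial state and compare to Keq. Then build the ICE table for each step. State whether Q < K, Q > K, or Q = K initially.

Q₀ = 2.388; Q > K (proceeds reverse)

Q₀ = 2.388 vs Keq = 1.3740e-04 ⇒ Q>K, reverse
Step 1:
                   A          J
  Initial     0.5754      1.374
  Change       1.374     -1.374
  Equil        1.949 2.6781e-04
  solve Keq expr → x = -1.374; check Q = 1.3740e-04
Then remove 1.0000e-04 M of J.
Step 2:
                   A          J
  Initial      1.949 1.6781e-04
  Change  -9.9986e-05 9.9986e-05
  Equil        1.949 2.6780e-04
  solve Keq expr → x = 9.9986e-05; check Q = 1.3740e-04
Then add 0.3712 M of A.
Step 3:
                   A          J
  Initial       2.32 2.6780e-04
  Change  -5.0996e-05 5.0996e-05
  Equil         2.32 3.1879e-04
  solve Keq expr → x = 5.0996e-05; check Q = 1.3740e-04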